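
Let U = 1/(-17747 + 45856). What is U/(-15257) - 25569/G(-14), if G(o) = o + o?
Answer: 10965496103369/12008052364 ≈ 913.18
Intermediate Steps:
G(o) = 2*o
U = 1/28109 ≈ 3.5576e-5
U/(-15257) - 25569/G(-14) = (1/28109)/(-15257) - 25569/(2*(-14)) = (1/28109)*(-1/15257) - 25569/(-28) = -1/428859013 - 25569*(-1/28) = -1/428859013 + 25569/28 = 10965496103369/12008052364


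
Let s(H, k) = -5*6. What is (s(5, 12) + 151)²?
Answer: 14641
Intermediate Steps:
s(H, k) = -30
(s(5, 12) + 151)² = (-30 + 151)² = 121² = 14641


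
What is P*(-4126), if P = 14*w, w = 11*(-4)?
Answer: 2541616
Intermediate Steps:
w = -44
P = -616 (P = 14*(-44) = -616)
P*(-4126) = -616*(-4126) = 2541616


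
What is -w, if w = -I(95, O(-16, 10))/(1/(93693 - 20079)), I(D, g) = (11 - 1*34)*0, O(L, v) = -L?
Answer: 0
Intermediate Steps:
I(D, g) = 0 (I(D, g) = (11 - 34)*0 = -23*0 = 0)
w = 0 (w = -0/(1/(93693 - 20079)) = -0/(1/73614) = -0/1/73614 = -0*73614 = -1*0 = 0)
-w = -1*0 = 0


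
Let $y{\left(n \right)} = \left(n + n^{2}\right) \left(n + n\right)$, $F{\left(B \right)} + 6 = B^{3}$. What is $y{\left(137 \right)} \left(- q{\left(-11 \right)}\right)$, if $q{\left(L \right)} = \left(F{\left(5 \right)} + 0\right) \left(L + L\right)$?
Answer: $13561878792$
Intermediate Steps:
$F{\left(B \right)} = -6 + B^{3}$
$q{\left(L \right)} = 238 L$ ($q{\left(L \right)} = \left(\left(-6 + 5^{3}\right) + 0\right) \left(L + L\right) = \left(\left(-6 + 125\right) + 0\right) 2 L = \left(119 + 0\right) 2 L = 119 \cdot 2 L = 238 L$)
$y{\left(n \right)} = 2 n \left(n + n^{2}\right)$ ($y{\left(n \right)} = \left(n + n^{2}\right) 2 n = 2 n \left(n + n^{2}\right)$)
$y{\left(137 \right)} \left(- q{\left(-11 \right)}\right) = 2 \cdot 137^{2} \left(1 + 137\right) \left(- 238 \left(-11\right)\right) = 2 \cdot 18769 \cdot 138 \left(\left(-1\right) \left(-2618\right)\right) = 5180244 \cdot 2618 = 13561878792$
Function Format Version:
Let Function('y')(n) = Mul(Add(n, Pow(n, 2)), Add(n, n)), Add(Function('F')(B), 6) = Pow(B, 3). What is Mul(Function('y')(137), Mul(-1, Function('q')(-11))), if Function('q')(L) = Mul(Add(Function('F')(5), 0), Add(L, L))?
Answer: 13561878792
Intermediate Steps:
Function('F')(B) = Add(-6, Pow(B, 3))
Function('q')(L) = Mul(238, L) (Function('q')(L) = Mul(Add(Add(-6, Pow(5, 3)), 0), Add(L, L)) = Mul(Add(Add(-6, 125), 0), Mul(2, L)) = Mul(Add(119, 0), Mul(2, L)) = Mul(119, Mul(2, L)) = Mul(238, L))
Function('y')(n) = Mul(2, n, Add(n, Pow(n, 2))) (Function('y')(n) = Mul(Add(n, Pow(n, 2)), Mul(2, n)) = Mul(2, n, Add(n, Pow(n, 2))))
Mul(Function('y')(137), Mul(-1, Function('q')(-11))) = Mul(Mul(2, Pow(137, 2), Add(1, 137)), Mul(-1, Mul(238, -11))) = Mul(Mul(2, 18769, 138), Mul(-1, -2618)) = Mul(5180244, 2618) = 13561878792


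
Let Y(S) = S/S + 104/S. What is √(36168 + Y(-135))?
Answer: √73240665/45 ≈ 190.18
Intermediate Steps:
Y(S) = 1 + 104/S
√(36168 + Y(-135)) = √(36168 + (104 - 135)/(-135)) = √(36168 - 1/135*(-31)) = √(36168 + 31/135) = √(4882711/135) = √73240665/45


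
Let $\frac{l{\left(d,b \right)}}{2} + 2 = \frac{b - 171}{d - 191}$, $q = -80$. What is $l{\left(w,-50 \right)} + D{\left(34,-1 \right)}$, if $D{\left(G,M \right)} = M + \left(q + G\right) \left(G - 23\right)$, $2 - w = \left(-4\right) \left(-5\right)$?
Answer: $- \frac{106357}{209} \approx -508.89$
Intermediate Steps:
$w = -18$ ($w = 2 - \left(-4\right) \left(-5\right) = 2 - 20 = -18$)
$D{\left(G,M \right)} = M + \left(-80 + G\right) \left(-23 + G\right)$ ($D{\left(G,M \right)} = M + \left(-80 + G\right) \left(G - 23\right) = M + \left(-80 + G\right) \left(-23 + G\right)$)
$l{\left(d,b \right)} = -4 + \frac{2 \left(-171 + b\right)}{-191 + d}$ ($l{\left(d,b \right)} = -4 + 2 \frac{b - 171}{d - 191} = -4 + 2 \frac{-171 + b}{-191 + d} = -4 + \frac{2 \left(-171 + b\right)}{-191 + d}$)
$l{\left(w,-50 \right)} + D{\left(34,-1 \right)} = \frac{2 \left(211 - 50 - -36\right)}{-191 - 18} + \left(1840 - 1 + 34^{2} - 3502\right) = \frac{2 \left(211 - 50 + 36\right)}{-209} + \left(1840 - 1 + 1156 - 3502\right) = 2 \left(- \frac{1}{209}\right) 197 - 507 = - \frac{394}{209} - 507 = - \frac{106357}{209}$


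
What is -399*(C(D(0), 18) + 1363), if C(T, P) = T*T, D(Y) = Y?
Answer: -543837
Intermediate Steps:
C(T, P) = T²
-399*(C(D(0), 18) + 1363) = -399*(0² + 1363) = -399*(0 + 1363) = -399*1363 = -543837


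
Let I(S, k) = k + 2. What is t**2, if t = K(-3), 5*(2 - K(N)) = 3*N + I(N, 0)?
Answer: 289/25 ≈ 11.560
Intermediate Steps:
I(S, k) = 2 + k
K(N) = 8/5 - 3*N/5 (K(N) = 2 - (3*N + (2 + 0))/5 = 2 - (3*N + 2)/5 = 2 - (2 + 3*N)/5 = 2 + (-2/5 - 3*N/5) = 8/5 - 3*N/5)
t = 17/5 (t = 8/5 - 3/5*(-3) = 8/5 + 9/5 = 17/5 ≈ 3.4000)
t**2 = (17/5)**2 = 289/25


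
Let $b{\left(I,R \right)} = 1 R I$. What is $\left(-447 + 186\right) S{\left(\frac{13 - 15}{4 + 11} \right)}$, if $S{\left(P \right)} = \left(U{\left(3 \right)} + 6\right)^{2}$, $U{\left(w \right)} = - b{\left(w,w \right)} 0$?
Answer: $-9396$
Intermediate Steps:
$b{\left(I,R \right)} = I R$ ($b{\left(I,R \right)} = R I = I R$)
$U{\left(w \right)} = 0$ ($U{\left(w \right)} = - w w 0 = - w^{2} \cdot 0 = 0$)
$S{\left(P \right)} = 36$ ($S{\left(P \right)} = \left(0 + 6\right)^{2} = 6^{2} = 36$)
$\left(-447 + 186\right) S{\left(\frac{13 - 15}{4 + 11} \right)} = \left(-447 + 186\right) 36 = \left(-261\right) 36 = -9396$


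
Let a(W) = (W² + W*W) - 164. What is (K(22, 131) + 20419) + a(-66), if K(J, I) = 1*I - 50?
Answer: 29048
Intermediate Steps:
a(W) = -164 + 2*W² (a(W) = (W² + W²) - 164 = 2*W² - 164 = -164 + 2*W²)
K(J, I) = -50 + I (K(J, I) = I - 50 = -50 + I)
(K(22, 131) + 20419) + a(-66) = ((-50 + 131) + 20419) + (-164 + 2*(-66)²) = (81 + 20419) + (-164 + 2*4356) = 20500 + (-164 + 8712) = 20500 + 8548 = 29048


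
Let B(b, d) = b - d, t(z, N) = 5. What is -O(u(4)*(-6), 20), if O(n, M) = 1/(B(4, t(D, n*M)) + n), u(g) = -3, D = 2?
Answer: -1/17 ≈ -0.058824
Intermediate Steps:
O(n, M) = 1/(-1 + n) (O(n, M) = 1/((4 - 1*5) + n) = 1/((4 - 5) + n) = 1/(-1 + n))
-O(u(4)*(-6), 20) = -1/(-1 - 3*(-6)) = -1/(-1 + 18) = -1/17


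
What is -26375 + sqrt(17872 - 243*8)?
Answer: -26375 + 2*sqrt(3982) ≈ -26249.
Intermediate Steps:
-26375 + sqrt(17872 - 243*8) = -26375 + sqrt(17872 - 1944) = -26375 + sqrt(15928) = -26375 + 2*sqrt(3982)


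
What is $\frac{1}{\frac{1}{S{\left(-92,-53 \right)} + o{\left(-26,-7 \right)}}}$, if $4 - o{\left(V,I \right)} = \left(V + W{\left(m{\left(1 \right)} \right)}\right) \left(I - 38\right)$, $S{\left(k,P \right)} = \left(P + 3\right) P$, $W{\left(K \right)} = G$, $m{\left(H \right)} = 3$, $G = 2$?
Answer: $1574$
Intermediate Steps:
$W{\left(K \right)} = 2$
$S{\left(k,P \right)} = P \left(3 + P\right)$ ($S{\left(k,P \right)} = \left(3 + P\right) P = P \left(3 + P\right)$)
$o{\left(V,I \right)} = 4 - \left(-38 + I\right) \left(2 + V\right)$ ($o{\left(V,I \right)} = 4 - \left(V + 2\right) \left(I - 38\right) = 4 - \left(2 + V\right) \left(-38 + I\right) = 4 - \left(-38 + I\right) \left(2 + V\right)$)
$\frac{1}{\frac{1}{S{\left(-92,-53 \right)} + o{\left(-26,-7 \right)}}} = \frac{1}{\frac{1}{- 53 \left(3 - 53\right) + \left(80 - -14 + 38 \left(-26\right) - \left(-7\right) \left(-26\right)\right)}} = \frac{1}{\frac{1}{\left(-53\right) \left(-50\right) + \left(80 + 14 - 988 - 182\right)}} = \frac{1}{\frac{1}{2650 - 1076}} = \frac{1}{\frac{1}{1574}} = 1574$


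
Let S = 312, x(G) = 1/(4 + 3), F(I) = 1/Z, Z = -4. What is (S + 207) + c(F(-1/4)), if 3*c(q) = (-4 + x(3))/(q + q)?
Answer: 3651/7 ≈ 521.57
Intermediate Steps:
F(I) = -¼ (F(I) = 1/(-4) = -¼)
x(G) = ⅐ (x(G) = 1/7 = ⅐)
c(q) = -9/(14*q) (c(q) = ((-4 + ⅐)/(q + q))/3 = (-27*1/(2*q)/7)/3 = (-27/(14*q))/3 = -9/(14*q))
(S + 207) + c(F(-1/4)) = (312 + 207) - 9/(14*(-¼)) = 519 - 9/14*(-4) = 519 + 18/7 = 3651/7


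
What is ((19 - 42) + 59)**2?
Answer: 1296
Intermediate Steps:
((19 - 42) + 59)**2 = (-23 + 59)**2 = 36**2 = 1296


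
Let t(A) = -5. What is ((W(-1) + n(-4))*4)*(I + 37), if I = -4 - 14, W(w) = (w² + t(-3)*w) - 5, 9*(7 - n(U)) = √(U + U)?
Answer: 608 - 152*I*√2/9 ≈ 608.0 - 23.884*I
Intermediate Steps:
n(U) = 7 - √2*√U/9 (n(U) = 7 - √(U + U)/9 = 7 - √2*√U/9)
W(w) = -5 + w² - 5*w (W(w) = (w² - 5*w) - 5 = -5 + w² - 5*w)
I = -18
((W(-1) + n(-4))*4)*(I + 37) = (((-5 + (-1)² - 5*(-1)) + (7 - √2*√(-4)/9))*4)*(-18 + 37) = (((-5 + 1 + 5) + (7 - √2*2*I/9))*4)*19 = ((1 + (7 - 2*I*√2/9))*4)*19 = ((8 - 2*I*√2/9)*4)*19 = (32 - 8*I*√2/9)*19 = 608 - 152*I*√2/9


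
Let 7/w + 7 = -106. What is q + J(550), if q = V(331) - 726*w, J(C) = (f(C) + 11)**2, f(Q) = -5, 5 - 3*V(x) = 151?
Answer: 10952/339 ≈ 32.307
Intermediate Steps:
w = -7/113 (w = 7/(-7 - 106) = 7/(-113) = 7*(-1/113) = -7/113 ≈ -0.061947)
V(x) = -146/3 (V(x) = 5/3 - 1/3*151 = 5/3 - 151/3 = -146/3)
J(C) = 36 (J(C) = (-5 + 11)**2 = 6**2 = 36)
q = -1252/339 (q = -146/3 - 726*(-7/113) = -146/3 + 5082/113 = -1252/339 ≈ -3.6932)
q + J(550) = -1252/339 + 36 = 10952/339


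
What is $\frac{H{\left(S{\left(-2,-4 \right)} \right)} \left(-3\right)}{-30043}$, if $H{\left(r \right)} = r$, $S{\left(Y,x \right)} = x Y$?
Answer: $\frac{24}{30043} \approx 0.00079885$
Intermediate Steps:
$S{\left(Y,x \right)} = Y x$
$\frac{H{\left(S{\left(-2,-4 \right)} \right)} \left(-3\right)}{-30043} = \frac{\left(-2\right) \left(-4\right) \left(-3\right)}{-30043} = 8 \left(-3\right) \left(- \frac{1}{30043}\right) = \left(-24\right) \left(- \frac{1}{30043}\right) = \frac{24}{30043}$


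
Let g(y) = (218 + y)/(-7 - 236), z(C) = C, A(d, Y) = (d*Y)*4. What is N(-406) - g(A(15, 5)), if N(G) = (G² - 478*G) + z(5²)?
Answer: 87220265/243 ≈ 3.5893e+5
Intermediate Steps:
A(d, Y) = 4*Y*d (A(d, Y) = (Y*d)*4 = 4*Y*d)
N(G) = 25 + G² - 478*G (N(G) = (G² - 478*G) + 5² = (G² - 478*G) + 25 = 25 + G² - 478*G)
g(y) = -218/243 - y/243 (g(y) = (218 + y)/(-243) = (218 + y)*(-1/243) = -218/243 - y/243)
N(-406) - g(A(15, 5)) = (25 + (-406)² - 478*(-406)) - (-218/243 - 4*5*15/243) = (25 + 164836 + 194068) - (-218/243 - 1/243*300) = 358929 - (-218/243 - 100/81) = 358929 - 1*(-518/243) = 358929 + 518/243 = 87220265/243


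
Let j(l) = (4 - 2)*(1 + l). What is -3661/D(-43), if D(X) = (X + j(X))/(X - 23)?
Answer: -241626/127 ≈ -1902.6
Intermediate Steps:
j(l) = 2 + 2*l (j(l) = 2*(1 + l) = 2 + 2*l)
D(X) = (2 + 3*X)/(-23 + X) (D(X) = (X + (2 + 2*X))/(X - 23) = (2 + 3*X)/(-23 + X))
-3661/D(-43) = -3661*(-23 - 43)/(2 + 3*(-43)) = -3661*(-66/(2 - 129)) = -3661/((-1/66*(-127))) = -3661/127/66 = -3661*66/127 = -241626/127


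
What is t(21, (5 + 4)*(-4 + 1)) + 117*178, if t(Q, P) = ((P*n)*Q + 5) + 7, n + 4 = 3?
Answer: 21405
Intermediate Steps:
n = -1 (n = -4 + 3 = -1)
t(Q, P) = 12 - P*Q (t(Q, P) = ((P*(-1))*Q + 5) + 7 = ((-P)*Q + 5) + 7 = (-P*Q + 5) + 7 = (5 - P*Q) + 7 = 12 - P*Q)
t(21, (5 + 4)*(-4 + 1)) + 117*178 = (12 - 1*(5 + 4)*(-4 + 1)*21) + 117*178 = (12 - 1*9*(-3)*21) + 20826 = (12 - 1*(-27)*21) + 20826 = (12 + 567) + 20826 = 579 + 20826 = 21405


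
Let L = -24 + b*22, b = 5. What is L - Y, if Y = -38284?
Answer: 38370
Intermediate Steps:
L = 86 (L = -24 + 5*22 = -24 + 110 = 86)
L - Y = 86 - 1*(-38284) = 86 + 38284 = 38370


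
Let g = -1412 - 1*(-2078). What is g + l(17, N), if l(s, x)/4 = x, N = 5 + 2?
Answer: 694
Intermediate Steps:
N = 7
l(s, x) = 4*x
g = 666 (g = -1412 + 2078 = 666)
g + l(17, N) = 666 + 4*7 = 666 + 28 = 694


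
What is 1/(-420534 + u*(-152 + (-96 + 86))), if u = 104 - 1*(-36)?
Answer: -1/443214 ≈ -2.2562e-6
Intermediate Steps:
u = 140 (u = 104 + 36 = 140)
1/(-420534 + u*(-152 + (-96 + 86))) = 1/(-420534 + 140*(-152 + (-96 + 86))) = 1/(-420534 + 140*(-152 - 10)) = 1/(-420534 + 140*(-162)) = 1/(-420534 - 22680) = 1/(-443214) = -1/443214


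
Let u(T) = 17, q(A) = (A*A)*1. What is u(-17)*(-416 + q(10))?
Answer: -5372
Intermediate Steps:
q(A) = A**2 (q(A) = A**2*1 = A**2)
u(-17)*(-416 + q(10)) = 17*(-416 + 10**2) = 17*(-416 + 100) = 17*(-316) = -5372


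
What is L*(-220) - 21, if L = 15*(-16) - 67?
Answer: 67519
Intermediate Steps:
L = -307 (L = -240 - 67 = -307)
L*(-220) - 21 = -307*(-220) - 21 = 67540 - 21 = 67519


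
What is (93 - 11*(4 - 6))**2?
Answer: 13225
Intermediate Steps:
(93 - 11*(4 - 6))**2 = (93 - 11*(-2))**2 = (93 + 22)**2 = 115**2 = 13225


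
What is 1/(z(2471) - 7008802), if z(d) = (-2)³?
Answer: -1/7008810 ≈ -1.4268e-7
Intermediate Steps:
z(d) = -8
1/(z(2471) - 7008802) = 1/(-8 - 7008802) = 1/(-7008810) = -1/7008810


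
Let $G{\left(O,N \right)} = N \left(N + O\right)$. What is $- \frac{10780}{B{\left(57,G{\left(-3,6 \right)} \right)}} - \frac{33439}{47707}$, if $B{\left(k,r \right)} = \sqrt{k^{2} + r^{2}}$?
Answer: $- \frac{33439}{47707} - \frac{10780 \sqrt{397}}{1191} \approx -181.05$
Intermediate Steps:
$- \frac{10780}{B{\left(57,G{\left(-3,6 \right)} \right)}} - \frac{33439}{47707} = - \frac{10780}{\sqrt{57^{2} + \left(6 \left(6 - 3\right)\right)^{2}}} - \frac{33439}{47707} = - \frac{10780}{\sqrt{3249 + \left(6 \cdot 3\right)^{2}}} - \frac{33439}{47707} = - \frac{10780}{\sqrt{3249 + 18^{2}}} - \frac{33439}{47707} = - \frac{10780}{\sqrt{3249 + 324}} - \frac{33439}{47707} = - \frac{10780}{\sqrt{3573}} - \frac{33439}{47707} = - \frac{10780}{3 \sqrt{397}} - \frac{33439}{47707} = - 10780 \frac{\sqrt{397}}{1191} - \frac{33439}{47707} = - \frac{10780 \sqrt{397}}{1191} - \frac{33439}{47707} = - \frac{33439}{47707} - \frac{10780 \sqrt{397}}{1191}$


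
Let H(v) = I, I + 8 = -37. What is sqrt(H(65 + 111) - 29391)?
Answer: 2*I*sqrt(7359) ≈ 171.57*I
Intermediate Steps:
I = -45 (I = -8 - 37 = -45)
H(v) = -45
sqrt(H(65 + 111) - 29391) = sqrt(-45 - 29391) = sqrt(-29436) = 2*I*sqrt(7359)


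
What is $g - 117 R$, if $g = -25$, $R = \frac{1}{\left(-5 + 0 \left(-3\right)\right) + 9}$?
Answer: $- \frac{217}{4} \approx -54.25$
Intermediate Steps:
$R = \frac{1}{4}$ ($R = \frac{1}{\left(-5 + 0\right) + 9} = \frac{1}{-5 + 9} = \frac{1}{4} \approx 0.25$)
$g - 117 R = -25 - \frac{117}{4} = - \frac{217}{4}$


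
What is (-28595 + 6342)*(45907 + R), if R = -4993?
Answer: -910459242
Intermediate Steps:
(-28595 + 6342)*(45907 + R) = (-28595 + 6342)*(45907 - 4993) = -22253*40914 = -910459242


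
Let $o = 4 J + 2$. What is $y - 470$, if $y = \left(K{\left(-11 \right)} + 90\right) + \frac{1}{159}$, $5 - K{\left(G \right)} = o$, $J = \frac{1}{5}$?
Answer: $- \frac{300346}{795} \approx -377.79$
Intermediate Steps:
$J = \frac{1}{5} \approx 0.2$
$o = \frac{14}{5}$ ($o = 4 \cdot \frac{1}{5} + 2 = \frac{4}{5} + 2 = \frac{14}{5} \approx 2.8$)
$K{\left(G \right)} = \frac{11}{5}$ ($K{\left(G \right)} = 5 - \frac{14}{5} = \frac{11}{5}$)
$y = \frac{73304}{795}$ ($y = \left(\frac{11}{5} + 90\right) + \frac{1}{159} = \frac{461}{5} + \frac{1}{159} = \frac{73304}{795} \approx 92.206$)
$y - 470 = \frac{73304}{795} - 470 = - \frac{300346}{795}$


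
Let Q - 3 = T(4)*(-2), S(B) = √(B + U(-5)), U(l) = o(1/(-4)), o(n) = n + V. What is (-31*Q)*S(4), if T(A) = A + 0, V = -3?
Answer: 155*√3/2 ≈ 134.23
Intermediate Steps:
o(n) = -3 + n (o(n) = n - 3 = -3 + n)
T(A) = A
U(l) = -13/4 (U(l) = -3 + 1/(-4) = -3 - ¼ = -13/4)
S(B) = √(-13/4 + B) (S(B) = √(B - 13/4) = √(-13/4 + B))
Q = -5 (Q = 3 + 4*(-2) = 3 - 8 = -5)
(-31*Q)*S(4) = (-31*(-5))*(√(-13 + 4*4)/2) = 155*(√(-13 + 16)/2) = 155*(√3/2) = 155*√3/2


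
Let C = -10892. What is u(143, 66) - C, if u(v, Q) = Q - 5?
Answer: 10953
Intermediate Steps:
u(v, Q) = -5 + Q
u(143, 66) - C = (-5 + 66) - 1*(-10892) = 61 + 10892 = 10953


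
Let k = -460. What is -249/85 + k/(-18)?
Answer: 17309/765 ≈ 22.626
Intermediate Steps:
-249/85 + k/(-18) = -249/85 - 460/(-18) = -249*1/85 - 460*(-1/18) = -249/85 + 230/9 = 17309/765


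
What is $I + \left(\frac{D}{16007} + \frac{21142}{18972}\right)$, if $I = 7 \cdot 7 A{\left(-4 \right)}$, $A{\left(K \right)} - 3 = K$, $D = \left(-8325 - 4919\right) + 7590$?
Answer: $- \frac{236280695}{4898142} \approx -48.239$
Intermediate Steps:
$D = -5654$ ($D = -13244 + 7590 = -5654$)
$A{\left(K \right)} = 3 + K$
$I = -49$ ($I = 7 \cdot 7 \left(3 - 4\right) = 49 \left(-1\right) = -49$)
$I + \left(\frac{D}{16007} + \frac{21142}{18972}\right) = -49 + \left(- \frac{5654}{16007} + \frac{21142}{18972}\right) = -49 + \left(\left(-5654\right) \frac{1}{16007} + 21142 \cdot \frac{1}{18972}\right) = -49 + \left(- \frac{5654}{16007} + \frac{341}{306}\right) = -49 + \frac{3728263}{4898142} = - \frac{236280695}{4898142}$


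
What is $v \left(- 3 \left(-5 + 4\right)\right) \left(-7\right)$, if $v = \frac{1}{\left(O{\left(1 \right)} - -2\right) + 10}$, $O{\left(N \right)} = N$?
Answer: $- \frac{21}{13} \approx -1.6154$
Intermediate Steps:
$v = \frac{1}{13}$ ($v = \frac{1}{\left(1 - -2\right) + 10} = \frac{1}{\left(1 + 2\right) + 10} = \frac{1}{3 + 10} = \frac{1}{13} \approx 0.076923$)
$v \left(- 3 \left(-5 + 4\right)\right) \left(-7\right) = \frac{\left(-3\right) \left(-5 + 4\right)}{13} \left(-7\right) = \frac{\left(-3\right) \left(-1\right)}{13} \left(-7\right) = \frac{1}{13} \cdot 3 \left(-7\right) = \frac{3}{13} \left(-7\right) = - \frac{21}{13}$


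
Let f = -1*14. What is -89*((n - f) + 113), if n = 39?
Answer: -14774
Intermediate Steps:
f = -14
-89*((n - f) + 113) = -89*((39 - 1*(-14)) + 113) = -89*((39 + 14) + 113) = -89*(53 + 113) = -89*166 = -14774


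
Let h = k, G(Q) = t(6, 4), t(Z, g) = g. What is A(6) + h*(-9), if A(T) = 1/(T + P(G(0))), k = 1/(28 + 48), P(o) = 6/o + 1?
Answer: -1/1292 ≈ -0.00077399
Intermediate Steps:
G(Q) = 4
P(o) = 1 + 6/o
k = 1/76 ≈ 0.013158
h = 1/76 ≈ 0.013158
A(T) = 1/(5/2 + T) (A(T) = 1/(T + (6 + 4)/4) = 1/(T + (¼)*10) = 1/(T + 5/2) = 1/(5/2 + T))
A(6) + h*(-9) = 2/(5 + 2*6) + (1/76)*(-9) = 2/(5 + 12) - 9/76 = 2/17 - 9/76 = -1/1292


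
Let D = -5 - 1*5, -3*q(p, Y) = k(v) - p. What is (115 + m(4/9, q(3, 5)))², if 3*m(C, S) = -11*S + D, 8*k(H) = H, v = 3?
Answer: 6775609/576 ≈ 11763.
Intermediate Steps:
k(H) = H/8
q(p, Y) = -⅛ + p/3 (q(p, Y) = -((⅛)*3 - p)/3 = -(3/8 - p)/3 = -⅛ + p/3)
D = -10 (D = -5 - 5 = -10)
m(C, S) = -10/3 - 11*S/3 (m(C, S) = (-11*S - 10)/3 = (-10 - 11*S)/3 = -10/3 - 11*S/3)
(115 + m(4/9, q(3, 5)))² = (115 + (-10/3 - 11*(-⅛ + (⅓)*3)/3))² = (115 + (-10/3 - 11*(-⅛ + 1)/3))² = (115 + (-10/3 - 11/3*7/8))² = (115 + (-10/3 - 77/24))² = (115 - 157/24)² = (2603/24)² = 6775609/576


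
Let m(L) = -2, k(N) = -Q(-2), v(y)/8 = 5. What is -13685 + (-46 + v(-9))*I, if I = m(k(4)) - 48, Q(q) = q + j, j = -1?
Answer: -13385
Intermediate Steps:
Q(q) = -1 + q (Q(q) = q - 1 = -1 + q)
v(y) = 40 (v(y) = 8*5 = 40)
k(N) = 3 (k(N) = -(-1 - 2) = -1*(-3) = 3)
I = -50 (I = -2 - 48 = -50)
-13685 + (-46 + v(-9))*I = -13685 + (-46 + 40)*(-50) = -13685 - 6*(-50) = -13685 + 300 = -13385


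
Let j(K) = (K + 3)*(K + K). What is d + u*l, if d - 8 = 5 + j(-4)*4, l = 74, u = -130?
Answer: -9575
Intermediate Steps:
j(K) = 2*K*(3 + K) (j(K) = (3 + K)*(2*K) = 2*K*(3 + K))
d = 45 (d = 8 + (5 + (2*(-4)*(3 - 4))*4) = 8 + (5 + (2*(-4)*(-1))*4) = 8 + (5 + 8*4) = 8 + (5 + 32) = 8 + 37 = 45)
d + u*l = 45 - 130*74 = 45 - 9620 = -9575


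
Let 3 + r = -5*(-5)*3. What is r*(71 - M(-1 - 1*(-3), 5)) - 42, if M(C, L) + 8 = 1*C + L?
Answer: 5142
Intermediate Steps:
M(C, L) = -8 + C + L (M(C, L) = -8 + (1*C + L) = -8 + (C + L) = -8 + C + L)
r = 72 (r = -3 - 5*(-5)*3 = -3 + 25*3 = -3 + 75 = 72)
r*(71 - M(-1 - 1*(-3), 5)) - 42 = 72*(71 - (-8 + (-1 - 1*(-3)) + 5)) - 42 = 72*(71 - (-8 + (-1 + 3) + 5)) - 42 = 72*(71 - (-8 + 2 + 5)) - 42 = 72*(71 - 1*(-1)) - 42 = 72*(71 + 1) - 42 = 72*72 - 42 = 5184 - 42 = 5142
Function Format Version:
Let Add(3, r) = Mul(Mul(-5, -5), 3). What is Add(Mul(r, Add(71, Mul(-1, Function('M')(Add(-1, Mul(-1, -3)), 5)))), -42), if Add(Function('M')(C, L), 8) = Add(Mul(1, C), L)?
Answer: 5142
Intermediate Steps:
Function('M')(C, L) = Add(-8, C, L) (Function('M')(C, L) = Add(-8, Add(Mul(1, C), L)) = Add(-8, Add(C, L)) = Add(-8, C, L))
r = 72 (r = Add(-3, Mul(Mul(-5, -5), 3)) = Add(-3, Mul(25, 3)) = Add(-3, 75) = 72)
Add(Mul(r, Add(71, Mul(-1, Function('M')(Add(-1, Mul(-1, -3)), 5)))), -42) = Add(Mul(72, Add(71, Mul(-1, Add(-8, Add(-1, Mul(-1, -3)), 5)))), -42) = Add(Mul(72, Add(71, Mul(-1, Add(-8, Add(-1, 3), 5)))), -42) = Add(Mul(72, Add(71, Mul(-1, Add(-8, 2, 5)))), -42) = Add(Mul(72, Add(71, Mul(-1, -1))), -42) = Add(Mul(72, Add(71, 1)), -42) = Add(Mul(72, 72), -42) = Add(5184, -42) = 5142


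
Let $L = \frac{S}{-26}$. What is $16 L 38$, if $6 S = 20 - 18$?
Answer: $- \frac{304}{39} \approx -7.7949$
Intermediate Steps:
$S = \frac{1}{3}$ ($S = \frac{20 - 18}{6} = \frac{1}{6} \cdot 2 = \frac{1}{3} \approx 0.33333$)
$L = - \frac{1}{78}$ ($L = \frac{1}{3 \left(-26\right)} = \frac{1}{3} \left(- \frac{1}{26}\right) = - \frac{1}{78} \approx -0.012821$)
$16 L 38 = 16 \left(- \frac{1}{78}\right) 38 = \left(- \frac{8}{39}\right) 38 = - \frac{304}{39}$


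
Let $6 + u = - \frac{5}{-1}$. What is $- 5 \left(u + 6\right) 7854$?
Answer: $-196350$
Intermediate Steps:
$u = -1$ ($u = -6 - \frac{5}{-1} = -6 - -5 = -6 + 5 = -1$)
$- 5 \left(u + 6\right) 7854 = - 5 \left(-1 + 6\right) 7854 = \left(-5\right) 5 \cdot 7854 = \left(-25\right) 7854 = -196350$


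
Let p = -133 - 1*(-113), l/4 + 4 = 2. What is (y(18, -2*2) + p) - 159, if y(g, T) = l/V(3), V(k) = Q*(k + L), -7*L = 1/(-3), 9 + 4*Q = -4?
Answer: -4633/26 ≈ -178.19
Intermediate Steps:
Q = -13/4 (Q = -9/4 + (¼)*(-4) = -9/4 - 1 = -13/4 ≈ -3.2500)
L = 1/21 (L = -⅐/(-3) = -⅐*(-⅓) = 1/21 ≈ 0.047619)
l = -8 (l = -16 + 4*2 = -16 + 8 = -8)
p = -20 (p = -133 + 113 = -20)
V(k) = -13/84 - 13*k/4 (V(k) = -13*(k + 1/21)/4 = -13*(1/21 + k)/4 = -13/84 - 13*k/4)
y(g, T) = 21/26 (y(g, T) = -8/(-13/84 - 13/4*3) = -8/(-13/84 - 39/4) = -8/(-208/21) = -8*(-21/208) = 21/26)
(y(18, -2*2) + p) - 159 = (21/26 - 20) - 159 = -499/26 - 159 = -4633/26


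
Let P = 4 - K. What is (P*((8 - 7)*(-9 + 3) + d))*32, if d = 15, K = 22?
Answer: -5184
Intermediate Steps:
P = -18 (P = 4 - 1*22 = 4 - 22 = -18)
(P*((8 - 7)*(-9 + 3) + d))*32 = -18*((8 - 7)*(-9 + 3) + 15)*32 = -18*(1*(-6) + 15)*32 = -18*(-6 + 15)*32 = -18*9*32 = -162*32 = -5184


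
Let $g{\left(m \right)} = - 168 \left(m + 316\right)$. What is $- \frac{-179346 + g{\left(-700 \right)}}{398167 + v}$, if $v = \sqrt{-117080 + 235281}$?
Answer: $\frac{7620518213}{26422806948} - \frac{325363 \sqrt{409}}{26422806948} \approx 0.28816$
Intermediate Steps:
$v = 17 \sqrt{409}$ ($v = \sqrt{118201} = 17 \sqrt{409} \approx 343.8$)
$g{\left(m \right)} = -53088 - 168 m$ ($g{\left(m \right)} = - 168 \left(316 + m\right) = -53088 - 168 m$)
$- \frac{-179346 + g{\left(-700 \right)}}{398167 + v} = - \frac{-179346 - -64512}{398167 + 17 \sqrt{409}} = - \frac{-179346 + \left(-53088 + 117600\right)}{398167 + 17 \sqrt{409}} = - \frac{-179346 + 64512}{398167 + 17 \sqrt{409}} = - \frac{-114834}{398167 + 17 \sqrt{409}} = \frac{114834}{398167 + 17 \sqrt{409}}$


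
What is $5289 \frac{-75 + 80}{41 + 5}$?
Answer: $\frac{26445}{46} \approx 574.89$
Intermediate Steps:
$5289 \frac{-75 + 80}{41 + 5} = 5289 \cdot \frac{5}{46} = \frac{26445}{46}$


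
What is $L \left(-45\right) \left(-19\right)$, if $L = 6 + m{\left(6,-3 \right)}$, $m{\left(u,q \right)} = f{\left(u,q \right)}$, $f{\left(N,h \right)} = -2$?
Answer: $3420$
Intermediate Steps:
$m{\left(u,q \right)} = -2$
$L = 4$ ($L = 6 - 2 = 4$)
$L \left(-45\right) \left(-19\right) = 4 \left(-45\right) \left(-19\right) = \left(-180\right) \left(-19\right) = 3420$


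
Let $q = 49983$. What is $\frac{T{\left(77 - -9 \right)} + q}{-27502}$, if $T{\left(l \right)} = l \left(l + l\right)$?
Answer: $- \frac{64775}{27502} \approx -2.3553$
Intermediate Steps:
$T{\left(l \right)} = 2 l^{2}$ ($T{\left(l \right)} = l 2 l = 2 l^{2}$)
$\frac{T{\left(77 - -9 \right)} + q}{-27502} = \frac{2 \left(77 - -9\right)^{2} + 49983}{-27502} = \left(2 \left(77 + 9\right)^{2} + 49983\right) \left(- \frac{1}{27502}\right) = \left(2 \cdot 86^{2} + 49983\right) \left(- \frac{1}{27502}\right) = \left(2 \cdot 7396 + 49983\right) \left(- \frac{1}{27502}\right) = \left(14792 + 49983\right) \left(- \frac{1}{27502}\right) = 64775 \left(- \frac{1}{27502}\right) = - \frac{64775}{27502}$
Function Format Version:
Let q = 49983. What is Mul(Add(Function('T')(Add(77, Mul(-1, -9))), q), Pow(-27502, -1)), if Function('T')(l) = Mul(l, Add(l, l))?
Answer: Rational(-64775, 27502) ≈ -2.3553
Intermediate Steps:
Function('T')(l) = Mul(2, Pow(l, 2)) (Function('T')(l) = Mul(l, Mul(2, l)) = Mul(2, Pow(l, 2)))
Mul(Add(Function('T')(Add(77, Mul(-1, -9))), q), Pow(-27502, -1)) = Mul(Add(Mul(2, Pow(Add(77, Mul(-1, -9)), 2)), 49983), Pow(-27502, -1)) = Mul(Add(Mul(2, Pow(Add(77, 9), 2)), 49983), Rational(-1, 27502)) = Mul(Add(Mul(2, Pow(86, 2)), 49983), Rational(-1, 27502)) = Mul(Add(Mul(2, 7396), 49983), Rational(-1, 27502)) = Mul(Add(14792, 49983), Rational(-1, 27502)) = Mul(64775, Rational(-1, 27502)) = Rational(-64775, 27502)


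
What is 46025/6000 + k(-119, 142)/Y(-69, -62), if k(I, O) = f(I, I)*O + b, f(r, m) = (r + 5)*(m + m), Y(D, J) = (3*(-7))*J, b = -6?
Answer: 154509017/52080 ≈ 2966.8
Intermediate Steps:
Y(D, J) = -21*J
f(r, m) = 2*m*(5 + r) (f(r, m) = (5 + r)*(2*m) = 2*m*(5 + r))
k(I, O) = -6 + 2*I*O*(5 + I) (k(I, O) = (2*I*(5 + I))*O - 6 = 2*I*O*(5 + I) - 6 = -6 + 2*I*O*(5 + I))
46025/6000 + k(-119, 142)/Y(-69, -62) = 46025/6000 + (-6 + 2*(-119)*142*(5 - 119))/((-21*(-62))) = 46025*(1/6000) + (-6 + 2*(-119)*142*(-114))/1302 = 1841/240 + (-6 + 3852744)*(1/1302) = 1841/240 + 3852738*(1/1302) = 1841/240 + 642123/217 = 154509017/52080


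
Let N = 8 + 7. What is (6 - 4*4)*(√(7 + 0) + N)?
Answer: -150 - 10*√7 ≈ -176.46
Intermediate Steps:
N = 15
(6 - 4*4)*(√(7 + 0) + N) = (6 - 4*4)*(√(7 + 0) + 15) = (6 - 16)*(√7 + 15) = -10*(15 + √7) = -150 - 10*√7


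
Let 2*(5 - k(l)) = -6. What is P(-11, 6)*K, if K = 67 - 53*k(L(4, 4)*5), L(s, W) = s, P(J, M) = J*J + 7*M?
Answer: -58191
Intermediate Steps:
P(J, M) = J² + 7*M
k(l) = 8 (k(l) = 5 - ½*(-6) = 5 + 3 = 8)
K = -357 (K = 67 - 53*8 = 67 - 424 = -357)
P(-11, 6)*K = ((-11)² + 7*6)*(-357) = (121 + 42)*(-357) = 163*(-357) = -58191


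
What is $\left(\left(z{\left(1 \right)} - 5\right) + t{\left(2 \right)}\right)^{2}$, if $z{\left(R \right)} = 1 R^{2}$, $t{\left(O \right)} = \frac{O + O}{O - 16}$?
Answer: $\frac{900}{49} \approx 18.367$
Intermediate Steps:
$t{\left(O \right)} = \frac{2 O}{-16 + O}$ ($t{\left(O \right)} = \frac{2 O}{O - 16} = \frac{2 O}{-16 + O}$)
$z{\left(R \right)} = R^{2}$
$\left(\left(z{\left(1 \right)} - 5\right) + t{\left(2 \right)}\right)^{2} = \left(\left(1^{2} - 5\right) + 2 \cdot 2 \frac{1}{-16 + 2}\right)^{2} = \left(\left(1 - 5\right) + 2 \cdot 2 \frac{1}{-14}\right)^{2} = \left(-4 + 2 \cdot 2 \left(- \frac{1}{14}\right)\right)^{2} = \left(-4 - \frac{2}{7}\right)^{2} = \left(- \frac{30}{7}\right)^{2} = \frac{900}{49}$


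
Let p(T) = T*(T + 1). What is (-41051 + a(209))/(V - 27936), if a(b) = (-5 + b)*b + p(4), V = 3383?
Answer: -1605/24553 ≈ -0.065369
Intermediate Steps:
p(T) = T*(1 + T)
a(b) = 20 + b*(-5 + b) (a(b) = (-5 + b)*b + 4*(1 + 4) = b*(-5 + b) + 4*5 = b*(-5 + b) + 20 = 20 + b*(-5 + b))
(-41051 + a(209))/(V - 27936) = (-41051 + (20 + 209² - 5*209))/(3383 - 27936) = (-41051 + (20 + 43681 - 1045))/(-24553) = (-41051 + 42656)*(-1/24553) = 1605*(-1/24553) = -1605/24553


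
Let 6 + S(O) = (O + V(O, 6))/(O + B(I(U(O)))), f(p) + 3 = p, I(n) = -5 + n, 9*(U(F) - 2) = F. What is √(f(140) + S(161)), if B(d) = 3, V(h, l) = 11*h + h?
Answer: √966657/82 ≈ 11.990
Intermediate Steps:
U(F) = 2 + F/9
V(h, l) = 12*h
f(p) = -3 + p
S(O) = -6 + 13*O/(3 + O) (S(O) = -6 + (O + 12*O)/(O + 3) = -6 + (13*O)/(3 + O) = -6 + 13*O/(3 + O))
√(f(140) + S(161)) = √((-3 + 140) + (-18 + 7*161)/(3 + 161)) = √(137 + (-18 + 1127)/164) = √(137 + (1/164)*1109) = √(137 + 1109/164) = √(23577/164) = √966657/82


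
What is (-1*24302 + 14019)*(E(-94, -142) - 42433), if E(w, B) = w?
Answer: 437305141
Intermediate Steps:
(-1*24302 + 14019)*(E(-94, -142) - 42433) = (-1*24302 + 14019)*(-94 - 42433) = (-24302 + 14019)*(-42527) = -10283*(-42527) = 437305141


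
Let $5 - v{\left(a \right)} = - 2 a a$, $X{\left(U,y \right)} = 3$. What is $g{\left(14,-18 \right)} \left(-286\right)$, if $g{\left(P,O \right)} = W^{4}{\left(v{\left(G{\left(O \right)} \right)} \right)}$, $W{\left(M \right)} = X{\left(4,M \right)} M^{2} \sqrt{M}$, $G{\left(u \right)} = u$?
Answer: $-326574946788724392394517994961134$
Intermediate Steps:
$v{\left(a \right)} = 5 + 2 a^{2}$ ($v{\left(a \right)} = 5 - - 2 a a = 5 - - 2 a^{2} = 5 + 2 a^{2}$)
$W{\left(M \right)} = 3 M^{\frac{5}{2}}$ ($W{\left(M \right)} = 3 M^{2} \sqrt{M} = 3 M^{\frac{5}{2}}$)
$g{\left(P,O \right)} = 81 \left(5 + 2 O^{2}\right)^{10}$ ($g{\left(P,O \right)} = \left(3 \left(5 + 2 O^{2}\right)^{\frac{5}{2}}\right)^{4} = 81 \left(5 + 2 O^{2}\right)^{10}$)
$g{\left(14,-18 \right)} \left(-286\right) = 81 \left(5 + 2 \left(-18\right)^{2}\right)^{10} \left(-286\right) = 81 \left(5 + 2 \cdot 324\right)^{10} \left(-286\right) = 81 \left(5 + 648\right)^{10} \left(-286\right) = 81 \cdot 653^{10} \left(-286\right) = 81 \cdot 14097165966879236484266511049 \left(-286\right) = 1141870443317218155225587394969 \left(-286\right) = -326574946788724392394517994961134$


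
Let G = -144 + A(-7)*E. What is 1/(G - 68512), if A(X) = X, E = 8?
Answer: -1/68712 ≈ -1.4554e-5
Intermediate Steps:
G = -200 (G = -144 - 7*8 = -144 - 56 = -200)
1/(G - 68512) = 1/(-200 - 68512) = 1/(-68712) = -1/68712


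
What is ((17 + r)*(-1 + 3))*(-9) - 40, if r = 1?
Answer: -364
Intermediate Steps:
((17 + r)*(-1 + 3))*(-9) - 40 = ((17 + 1)*(-1 + 3))*(-9) - 40 = (18*2)*(-9) - 40 = 36*(-9) - 40 = -324 - 40 = -364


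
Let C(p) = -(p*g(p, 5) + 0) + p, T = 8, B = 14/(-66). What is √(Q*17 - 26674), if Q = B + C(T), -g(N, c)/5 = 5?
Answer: I*√25201209/33 ≈ 152.12*I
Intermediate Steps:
g(N, c) = -25 (g(N, c) = -5*5 = -25)
B = -7/33 (B = 14*(-1/66) = -7/33 ≈ -0.21212)
C(p) = 26*p (C(p) = -(p*(-25) + 0) + p = -(-25*p + 0) + p = -(-25)*p + p = 25*p + p = 26*p)
Q = 6857/33 (Q = -7/33 + 26*8 = -7/33 + 208 = 6857/33 ≈ 207.79)
√(Q*17 - 26674) = √((6857/33)*17 - 26674) = √(116569/33 - 26674) = √(-763673/33) = I*√25201209/33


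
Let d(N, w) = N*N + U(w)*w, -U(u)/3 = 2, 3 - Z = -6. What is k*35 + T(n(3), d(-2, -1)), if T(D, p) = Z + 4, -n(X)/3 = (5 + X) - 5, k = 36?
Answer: 1273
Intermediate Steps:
Z = 9 (Z = 3 - 1*(-6) = 3 + 6 = 9)
U(u) = -6 (U(u) = -3*2 = -6)
d(N, w) = N² - 6*w (d(N, w) = N*N - 6*w = N² - 6*w)
n(X) = -3*X (n(X) = -3*((5 + X) - 5) = -3*X)
T(D, p) = 13 (T(D, p) = 9 + 4 = 13)
k*35 + T(n(3), d(-2, -1)) = 36*35 + 13 = 1260 + 13 = 1273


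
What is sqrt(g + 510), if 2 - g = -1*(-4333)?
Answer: I*sqrt(3821) ≈ 61.814*I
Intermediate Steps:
g = -4331 (g = 2 - (-1)*(-4333) = 2 - 1*4333 = 2 - 4333 = -4331)
sqrt(g + 510) = sqrt(-4331 + 510) = sqrt(-3821) = I*sqrt(3821)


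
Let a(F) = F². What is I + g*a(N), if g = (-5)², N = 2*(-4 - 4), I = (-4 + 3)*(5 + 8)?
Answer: 6387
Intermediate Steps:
I = -13 (I = -1*13 = -13)
N = -16 (N = 2*(-8) = -16)
g = 25
I + g*a(N) = -13 + 25*(-16)² = -13 + 25*256 = -13 + 6400 = 6387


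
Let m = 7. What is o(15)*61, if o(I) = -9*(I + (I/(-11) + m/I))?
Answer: -425841/55 ≈ -7742.6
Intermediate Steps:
o(I) = -63/I - 90*I/11 (o(I) = -9*(I + (I/(-11) + 7/I)) = -9*(I + (I*(-1/11) + 7/I)) = -9*(I + (-I/11 + 7/I)) = -9*(I + (7/I - I/11)) = -9*(7/I + 10*I/11) = -63/I - 90*I/11)
o(15)*61 = (-63/15 - 90/11*15)*61 = (-63*1/15 - 1350/11)*61 = (-21/5 - 1350/11)*61 = -6981/55*61 = -425841/55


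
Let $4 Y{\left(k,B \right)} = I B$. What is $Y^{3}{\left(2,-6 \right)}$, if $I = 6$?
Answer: $-729$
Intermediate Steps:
$Y{\left(k,B \right)} = \frac{3 B}{2}$ ($Y{\left(k,B \right)} = \frac{6 B}{4} = \frac{3 B}{2}$)
$Y^{3}{\left(2,-6 \right)} = \left(\frac{3}{2} \left(-6\right)\right)^{3} = \left(-9\right)^{3} = -729$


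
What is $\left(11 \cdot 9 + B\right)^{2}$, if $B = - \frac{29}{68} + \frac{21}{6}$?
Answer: $\frac{48177481}{4624} \approx 10419.0$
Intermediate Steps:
$B = \frac{209}{68}$ ($B = \left(-29\right) \frac{1}{68} + 21 \cdot \frac{1}{6} = - \frac{29}{68} + \frac{7}{2} = \frac{209}{68} \approx 3.0735$)
$\left(11 \cdot 9 + B\right)^{2} = \left(11 \cdot 9 + \frac{209}{68}\right)^{2} = \left(99 + \frac{209}{68}\right)^{2} = \left(\frac{6941}{68}\right)^{2} = \frac{48177481}{4624}$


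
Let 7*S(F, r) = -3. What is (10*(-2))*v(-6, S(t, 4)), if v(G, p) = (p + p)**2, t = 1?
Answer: -720/49 ≈ -14.694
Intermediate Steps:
S(F, r) = -3/7 (S(F, r) = (1/7)*(-3) = -3/7)
v(G, p) = 4*p**2 (v(G, p) = (2*p)**2 = 4*p**2)
(10*(-2))*v(-6, S(t, 4)) = (10*(-2))*(4*(-3/7)**2) = -80*9/49 = -20*36/49 = -720/49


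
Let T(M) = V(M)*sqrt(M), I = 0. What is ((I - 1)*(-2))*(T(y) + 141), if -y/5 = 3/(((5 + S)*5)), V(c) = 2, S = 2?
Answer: 282 + 4*I*sqrt(21)/7 ≈ 282.0 + 2.6186*I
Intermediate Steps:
y = -3/7 (y = -15/((5 + 2)*5) = -15/(7*5) = -15/35 = -5*3/35 = -3/7 ≈ -0.42857)
T(M) = 2*sqrt(M)
((I - 1)*(-2))*(T(y) + 141) = ((0 - 1)*(-2))*(2*sqrt(-3/7) + 141) = (-1*(-2))*(2*(I*sqrt(21)/7) + 141) = 2*(2*I*sqrt(21)/7 + 141) = 2*(141 + 2*I*sqrt(21)/7) = 282 + 4*I*sqrt(21)/7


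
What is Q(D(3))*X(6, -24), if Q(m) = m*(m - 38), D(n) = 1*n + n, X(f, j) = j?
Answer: 4608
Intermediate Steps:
D(n) = 2*n (D(n) = n + n = 2*n)
Q(m) = m*(-38 + m)
Q(D(3))*X(6, -24) = ((2*3)*(-38 + 2*3))*(-24) = (6*(-38 + 6))*(-24) = (6*(-32))*(-24) = -192*(-24) = 4608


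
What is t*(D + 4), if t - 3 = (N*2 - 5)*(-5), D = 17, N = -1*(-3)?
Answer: -42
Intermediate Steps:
N = 3
t = -2 (t = 3 + (3*2 - 5)*(-5) = 3 + (6 - 5)*(-5) = 3 + 1*(-5) = 3 - 5 = -2)
t*(D + 4) = -2*(17 + 4) = -2*21 = -42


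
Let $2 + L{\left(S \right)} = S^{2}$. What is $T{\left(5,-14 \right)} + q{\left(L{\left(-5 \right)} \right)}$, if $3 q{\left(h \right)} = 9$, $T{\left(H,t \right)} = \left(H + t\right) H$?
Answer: $-42$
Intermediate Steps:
$T{\left(H,t \right)} = H \left(H + t\right)$
$L{\left(S \right)} = -2 + S^{2}$
$q{\left(h \right)} = 3$ ($q{\left(h \right)} = \frac{1}{3} \cdot 9 = 3$)
$T{\left(5,-14 \right)} + q{\left(L{\left(-5 \right)} \right)} = 5 \left(5 - 14\right) + 3 = 5 \left(-9\right) + 3 = -45 + 3 = -42$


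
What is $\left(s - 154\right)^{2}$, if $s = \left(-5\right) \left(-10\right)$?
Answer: $10816$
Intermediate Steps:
$s = 50$
$\left(s - 154\right)^{2} = \left(50 - 154\right)^{2} = \left(-104\right)^{2} = 10816$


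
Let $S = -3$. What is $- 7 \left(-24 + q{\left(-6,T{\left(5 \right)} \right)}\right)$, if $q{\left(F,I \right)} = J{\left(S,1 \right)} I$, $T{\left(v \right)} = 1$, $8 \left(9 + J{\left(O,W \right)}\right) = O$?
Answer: $\frac{1869}{8} \approx 233.63$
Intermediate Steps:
$J{\left(O,W \right)} = -9 + \frac{O}{8}$
$q{\left(F,I \right)} = - \frac{75 I}{8}$ ($q{\left(F,I \right)} = \left(-9 + \frac{1}{8} \left(-3\right)\right) I = \left(-9 - \frac{3}{8}\right) I = - \frac{75 I}{8}$)
$- 7 \left(-24 + q{\left(-6,T{\left(5 \right)} \right)}\right) = - 7 \left(-24 - \frac{75}{8}\right) = \left(-7\right) \left(- \frac{267}{8}\right) = \frac{1869}{8}$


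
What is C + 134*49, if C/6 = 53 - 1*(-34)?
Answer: 7088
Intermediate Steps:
C = 522 (C = 6*(53 - 1*(-34)) = 6*(53 + 34) = 6*87 = 522)
C + 134*49 = 522 + 134*49 = 522 + 6566 = 7088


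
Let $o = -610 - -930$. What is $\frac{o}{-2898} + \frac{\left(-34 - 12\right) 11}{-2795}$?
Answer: $\frac{285994}{4049955} \approx 0.070617$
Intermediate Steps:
$o = 320$ ($o = -610 + 930 = 320$)
$\frac{o}{-2898} + \frac{\left(-34 - 12\right) 11}{-2795} = \frac{320}{-2898} + \frac{\left(-34 - 12\right) 11}{-2795} = 320 \left(- \frac{1}{2898}\right) + \left(-46\right) 11 \left(- \frac{1}{2795}\right) = - \frac{160}{1449} - - \frac{506}{2795} = - \frac{160}{1449} + \frac{506}{2795} = \frac{285994}{4049955}$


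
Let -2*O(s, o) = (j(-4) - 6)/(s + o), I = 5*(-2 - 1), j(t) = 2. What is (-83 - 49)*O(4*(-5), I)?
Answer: 264/35 ≈ 7.5429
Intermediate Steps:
I = -15 (I = 5*(-3) = -15)
O(s, o) = 2/(o + s) (O(s, o) = -(2 - 6)/(2*(s + o)) = -(-2)/(o + s) = 2/(o + s))
(-83 - 49)*O(4*(-5), I) = (-83 - 49)*(2/(-15 + 4*(-5))) = -264/(-15 - 20) = -264/(-35) = -264*(-1)/35 = -132*(-2/35) = 264/35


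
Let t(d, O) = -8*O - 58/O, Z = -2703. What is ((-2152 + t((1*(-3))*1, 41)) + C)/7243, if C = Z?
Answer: -212561/296963 ≈ -0.71578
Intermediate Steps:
t(d, O) = -58/O - 8*O
C = -2703
((-2152 + t((1*(-3))*1, 41)) + C)/7243 = ((-2152 + (-58/41 - 8*41)) - 2703)/7243 = ((-2152 + (-58*1/41 - 328)) - 2703)*(1/7243) = ((-2152 + (-58/41 - 328)) - 2703)*(1/7243) = ((-2152 - 13506/41) - 2703)*(1/7243) = (-101738/41 - 2703)*(1/7243) = -212561/41*1/7243 = -212561/296963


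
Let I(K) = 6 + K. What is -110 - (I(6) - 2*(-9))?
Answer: -140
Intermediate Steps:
-110 - (I(6) - 2*(-9)) = -110 - ((6 + 6) - 2*(-9)) = -110 - (12 + 18) = -110 - 1*30 = -110 - 30 = -140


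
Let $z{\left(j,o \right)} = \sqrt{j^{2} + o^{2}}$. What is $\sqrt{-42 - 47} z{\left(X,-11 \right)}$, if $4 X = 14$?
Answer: $\frac{i \sqrt{47437}}{2} \approx 108.9 i$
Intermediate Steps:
$X = \frac{7}{2}$ ($X = \frac{1}{4} \cdot 14 = \frac{7}{2} \approx 3.5$)
$\sqrt{-42 - 47} z{\left(X,-11 \right)} = \sqrt{-42 - 47} \sqrt{\left(\frac{7}{2}\right)^{2} + \left(-11\right)^{2}} = \sqrt{-89} \sqrt{\frac{49}{4} + 121} = i \sqrt{89} \sqrt{\frac{533}{4}} = i \sqrt{89} \frac{\sqrt{533}}{2} = \frac{i \sqrt{47437}}{2}$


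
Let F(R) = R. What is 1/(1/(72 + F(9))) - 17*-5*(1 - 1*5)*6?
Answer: -1959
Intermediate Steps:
1/(1/(72 + F(9))) - 17*-5*(1 - 1*5)*6 = 1/(1/(72 + 9)) - 17*-5*(1 - 1*5)*6 = 1/(1/81) - 17*-5*(1 - 5)*6 = 1/(1/81) - 17*-5*(-4)*6 = 81 - 17*20*6 = 81 - 17*120 = 81 - 1*2040 = 81 - 2040 = -1959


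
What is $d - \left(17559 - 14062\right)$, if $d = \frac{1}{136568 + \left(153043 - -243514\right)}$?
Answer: $- \frac{1864338124}{533125} \approx -3497.0$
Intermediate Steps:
$d = \frac{1}{533125}$ ($d = \frac{1}{136568 + \left(153043 + 243514\right)} = \frac{1}{136568 + 396557} = \frac{1}{533125} \approx 1.8757 \cdot 10^{-6}$)
$d - \left(17559 - 14062\right) = \frac{1}{533125} - \left(17559 - 14062\right) = \frac{1}{533125} - 3497 = - \frac{1864338124}{533125}$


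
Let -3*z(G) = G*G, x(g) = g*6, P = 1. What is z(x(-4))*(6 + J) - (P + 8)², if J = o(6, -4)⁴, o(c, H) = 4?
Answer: -50385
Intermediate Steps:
x(g) = 6*g
z(G) = -G²/3 (z(G) = -G*G/3 = -G²/3)
J = 256 (J = 4⁴ = 256)
z(x(-4))*(6 + J) - (P + 8)² = (-(6*(-4))²/3)*(6 + 256) - (1 + 8)² = -⅓*(-24)²*262 - 1*9² = -⅓*576*262 - 1*81 = -192*262 - 81 = -50304 - 81 = -50385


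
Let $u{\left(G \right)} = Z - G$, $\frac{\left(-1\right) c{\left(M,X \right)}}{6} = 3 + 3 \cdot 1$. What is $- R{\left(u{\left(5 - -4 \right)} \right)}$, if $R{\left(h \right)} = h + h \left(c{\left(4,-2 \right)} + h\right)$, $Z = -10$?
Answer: $-1026$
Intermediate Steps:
$c{\left(M,X \right)} = -36$ ($c{\left(M,X \right)} = - 6 \left(3 + 3 \cdot 1\right) = - 6 \left(3 + 3\right) = \left(-6\right) 6 = -36$)
$u{\left(G \right)} = -10 - G$
$R{\left(h \right)} = h + h \left(-36 + h\right)$
$- R{\left(u{\left(5 - -4 \right)} \right)} = - \left(-10 - \left(5 - -4\right)\right) \left(-35 - \left(15 + 4\right)\right) = - \left(-10 - \left(5 + 4\right)\right) \left(-35 - 19\right) = - \left(-10 - 9\right) \left(-35 - 19\right) = - \left(-19\right) \left(-35 - 19\right) = - \left(-19\right) \left(-54\right) = \left(-1\right) 1026 = -1026$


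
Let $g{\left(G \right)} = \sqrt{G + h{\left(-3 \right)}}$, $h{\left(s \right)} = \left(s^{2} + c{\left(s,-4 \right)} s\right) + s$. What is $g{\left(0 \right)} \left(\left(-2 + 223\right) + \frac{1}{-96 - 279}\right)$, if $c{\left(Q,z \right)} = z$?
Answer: $\frac{82874 \sqrt{2}}{125} \approx 937.61$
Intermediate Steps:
$h{\left(s \right)} = s^{2} - 3 s$ ($h{\left(s \right)} = \left(s^{2} - 4 s\right) + s = s^{2} - 3 s$)
$g{\left(G \right)} = \sqrt{18 + G}$ ($g{\left(G \right)} = \sqrt{G - 3 \left(-3 - 3\right)} = \sqrt{G - -18} = \sqrt{G + 18} = \sqrt{18 + G}$)
$g{\left(0 \right)} \left(\left(-2 + 223\right) + \frac{1}{-96 - 279}\right) = \sqrt{18 + 0} \left(\left(-2 + 223\right) + \frac{1}{-96 - 279}\right) = \sqrt{18} \left(221 + \frac{1}{-375}\right) = 3 \sqrt{2} \left(221 - \frac{1}{375}\right) = 3 \sqrt{2} \cdot \frac{82874}{375} = \frac{82874 \sqrt{2}}{125}$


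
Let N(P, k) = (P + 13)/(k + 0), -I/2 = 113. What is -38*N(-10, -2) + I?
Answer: -169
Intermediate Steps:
I = -226 (I = -2*113 = -226)
N(P, k) = (13 + P)/k
-38*N(-10, -2) + I = -38*(13 - 10)/(-2) - 226 = -(-19)*3 - 226 = -38*(-3/2) - 226 = 57 - 226 = -169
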